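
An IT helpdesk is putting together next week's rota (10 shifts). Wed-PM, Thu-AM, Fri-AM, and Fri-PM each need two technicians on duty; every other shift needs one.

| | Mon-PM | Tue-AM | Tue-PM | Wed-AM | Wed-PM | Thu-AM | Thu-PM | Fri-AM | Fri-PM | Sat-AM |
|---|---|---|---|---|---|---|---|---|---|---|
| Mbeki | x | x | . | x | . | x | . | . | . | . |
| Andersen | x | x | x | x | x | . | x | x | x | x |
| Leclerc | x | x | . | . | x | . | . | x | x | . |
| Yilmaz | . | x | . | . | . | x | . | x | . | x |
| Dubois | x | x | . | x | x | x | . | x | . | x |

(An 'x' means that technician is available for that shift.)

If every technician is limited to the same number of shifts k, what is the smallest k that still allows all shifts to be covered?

3

With 5 technicians and 14 worker-slots to fill, someone must work at least ⌈14/5⌉ = 3 shifts, so k ≥ 3.
k = 3 works: Mon-PM→Mbeki, Tue-AM→Leclerc, Tue-PM→Andersen, Wed-AM→Mbeki, Wed-PM→Leclerc+Dubois, Thu-AM→Mbeki+Yilmaz, Thu-PM→Andersen, Fri-AM→Yilmaz+Dubois, Fri-PM→Andersen+Leclerc, Sat-AM→Yilmaz.
Loads: Mbeki 3, Andersen 3, Leclerc 3, Yilmaz 3, Dubois 2 — all ≤ 3.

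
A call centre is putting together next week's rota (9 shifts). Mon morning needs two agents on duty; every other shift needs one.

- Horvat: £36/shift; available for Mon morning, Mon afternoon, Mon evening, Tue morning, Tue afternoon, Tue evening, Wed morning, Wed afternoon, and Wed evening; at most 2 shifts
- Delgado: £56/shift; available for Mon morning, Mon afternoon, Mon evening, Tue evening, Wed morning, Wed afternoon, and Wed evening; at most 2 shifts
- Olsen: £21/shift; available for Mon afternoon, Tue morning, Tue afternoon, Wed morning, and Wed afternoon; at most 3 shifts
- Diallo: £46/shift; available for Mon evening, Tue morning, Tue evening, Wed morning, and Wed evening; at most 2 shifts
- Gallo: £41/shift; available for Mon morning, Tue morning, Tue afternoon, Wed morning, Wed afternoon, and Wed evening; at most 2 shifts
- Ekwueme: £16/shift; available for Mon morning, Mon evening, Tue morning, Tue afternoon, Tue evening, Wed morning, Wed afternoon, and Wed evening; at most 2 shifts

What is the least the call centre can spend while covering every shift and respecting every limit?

£295

Picking the cheapest available agent for each shift independently would cost £185, but that ignores the shift limits.
An optimal schedule: Mon morning→Horvat+Gallo, Mon afternoon→Olsen, Mon evening→Ekwueme, Tue morning→Olsen, Tue afternoon→Ekwueme, Tue evening→Horvat, Wed morning→Diallo, Wed afternoon→Olsen, Wed evening→Gallo.
Total: 36 + 41 + 21 + 16 + 21 + 16 + 36 + 46 + 21 + 41 = £295.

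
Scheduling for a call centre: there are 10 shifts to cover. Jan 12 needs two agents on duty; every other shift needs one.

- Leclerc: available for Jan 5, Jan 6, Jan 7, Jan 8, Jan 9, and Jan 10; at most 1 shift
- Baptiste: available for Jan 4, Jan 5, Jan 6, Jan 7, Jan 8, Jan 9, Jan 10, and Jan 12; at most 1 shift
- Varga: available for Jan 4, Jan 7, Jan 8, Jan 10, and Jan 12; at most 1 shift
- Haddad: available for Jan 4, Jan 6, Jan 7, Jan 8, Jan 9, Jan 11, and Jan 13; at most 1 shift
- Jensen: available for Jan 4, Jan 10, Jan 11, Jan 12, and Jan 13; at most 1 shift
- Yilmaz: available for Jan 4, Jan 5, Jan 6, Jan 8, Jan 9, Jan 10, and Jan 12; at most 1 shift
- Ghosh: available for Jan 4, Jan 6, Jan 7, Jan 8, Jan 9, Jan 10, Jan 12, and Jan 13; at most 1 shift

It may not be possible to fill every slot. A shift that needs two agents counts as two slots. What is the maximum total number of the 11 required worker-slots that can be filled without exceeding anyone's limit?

Total capacity across all agents is 1+1+1+1+1+1+1 = 7, and 11 slots are needed, so at most 7 can be filled.
An assignment achieving 7: Jan 5→Leclerc, Jan 6→Baptiste, Jan 7→Varga, Jan 9→Yilmaz, Jan 11→Haddad, Jan 12→Ghosh, Jan 13→Jensen.
Loads: Leclerc 1/1, Baptiste 1/1, Varga 1/1, Haddad 1/1, Jensen 1/1, Yilmaz 1/1, Ghosh 1/1.

7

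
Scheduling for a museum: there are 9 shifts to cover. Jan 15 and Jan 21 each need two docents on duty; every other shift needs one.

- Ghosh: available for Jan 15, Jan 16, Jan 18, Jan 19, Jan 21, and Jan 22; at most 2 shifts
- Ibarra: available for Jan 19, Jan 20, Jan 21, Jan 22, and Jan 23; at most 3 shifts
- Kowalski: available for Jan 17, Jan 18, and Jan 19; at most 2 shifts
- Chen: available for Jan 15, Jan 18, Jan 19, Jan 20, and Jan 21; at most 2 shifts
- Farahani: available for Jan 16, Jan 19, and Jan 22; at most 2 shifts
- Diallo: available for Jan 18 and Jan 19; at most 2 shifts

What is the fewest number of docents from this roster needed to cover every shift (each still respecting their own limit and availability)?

5

11 slots to fill and no one can take more than 3, so at least ⌈11/3⌉ = 4 docents are needed.
Any 4 docents together have capacity at most 3+2+2+2 = 9 < 11 slots, so 4 can never suffice.
Ghosh, Ibarra, Kowalski, Chen, and Farahani alone can cover everything: Jan 15→Ghosh+Chen, Jan 16→Ghosh, Jan 17→Kowalski, Jan 18→Kowalski, Jan 19→Farahani, Jan 20→Ibarra, Jan 21→Ibarra+Chen, Jan 22→Farahani, Jan 23→Ibarra.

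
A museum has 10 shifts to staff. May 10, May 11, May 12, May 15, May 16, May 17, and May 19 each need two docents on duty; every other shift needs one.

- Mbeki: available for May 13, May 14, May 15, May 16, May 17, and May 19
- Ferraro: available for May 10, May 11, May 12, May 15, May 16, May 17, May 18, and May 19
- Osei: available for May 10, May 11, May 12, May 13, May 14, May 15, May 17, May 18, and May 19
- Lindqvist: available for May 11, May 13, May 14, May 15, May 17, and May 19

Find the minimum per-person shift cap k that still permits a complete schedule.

5

With 4 docents and 17 worker-slots to fill, someone must work at least ⌈17/4⌉ = 5 shifts, so k ≥ 5.
k = 5 works: May 10→Ferraro+Osei, May 11→Ferraro+Osei, May 12→Ferraro+Osei, May 13→Mbeki, May 14→Mbeki, May 15→Mbeki+Osei, May 16→Mbeki+Ferraro, May 17→Mbeki+Lindqvist, May 18→Ferraro, May 19→Osei+Lindqvist.
Loads: Mbeki 5, Ferraro 5, Osei 5, Lindqvist 2 — all ≤ 5.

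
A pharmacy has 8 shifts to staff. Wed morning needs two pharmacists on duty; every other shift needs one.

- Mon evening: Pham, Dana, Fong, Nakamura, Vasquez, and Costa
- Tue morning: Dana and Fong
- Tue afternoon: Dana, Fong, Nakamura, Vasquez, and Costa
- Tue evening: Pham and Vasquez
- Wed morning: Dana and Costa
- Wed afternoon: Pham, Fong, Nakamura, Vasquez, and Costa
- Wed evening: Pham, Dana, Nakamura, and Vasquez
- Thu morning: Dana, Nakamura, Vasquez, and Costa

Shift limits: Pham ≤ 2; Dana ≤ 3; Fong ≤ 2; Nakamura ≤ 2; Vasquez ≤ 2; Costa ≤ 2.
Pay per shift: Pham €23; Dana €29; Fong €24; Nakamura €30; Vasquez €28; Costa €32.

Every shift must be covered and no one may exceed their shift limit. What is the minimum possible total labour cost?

Wed morning can only be covered by Dana and Costa, so that assignment is forced.
Picking the cheapest available pharmacist for each shift independently would cost €229, but that ignores the shift limits.
An optimal schedule: Mon evening→Dana, Tue morning→Fong, Tue afternoon→Fong, Tue evening→Pham, Wed morning→Dana+Costa, Wed afternoon→Vasquez, Wed evening→Pham, Thu morning→Vasquez.
Total: 29 + 24 + 24 + 23 + 29 + 32 + 28 + 23 + 28 = €240.

€240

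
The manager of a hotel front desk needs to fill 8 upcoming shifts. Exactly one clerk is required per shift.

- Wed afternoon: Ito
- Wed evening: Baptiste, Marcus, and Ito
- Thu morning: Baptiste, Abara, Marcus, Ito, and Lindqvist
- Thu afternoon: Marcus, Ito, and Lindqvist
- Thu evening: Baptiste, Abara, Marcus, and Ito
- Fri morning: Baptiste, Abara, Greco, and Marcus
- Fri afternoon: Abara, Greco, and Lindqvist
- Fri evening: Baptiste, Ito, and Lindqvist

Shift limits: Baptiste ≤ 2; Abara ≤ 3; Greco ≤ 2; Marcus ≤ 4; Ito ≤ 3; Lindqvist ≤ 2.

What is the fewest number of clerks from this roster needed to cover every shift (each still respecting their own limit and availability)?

8 slots to fill and no one can take more than 4, so at least ⌈8/4⌉ = 2 clerks are needed.
Any 2 clerks together have capacity at most 4+3 = 7 < 8 slots, so 2 can never suffice.
Baptiste, Abara, and Ito alone can cover everything: Wed afternoon→Ito, Wed evening→Baptiste, Thu morning→Abara, Thu afternoon→Ito, Thu evening→Abara, Fri morning→Baptiste, Fri afternoon→Abara, Fri evening→Ito.

3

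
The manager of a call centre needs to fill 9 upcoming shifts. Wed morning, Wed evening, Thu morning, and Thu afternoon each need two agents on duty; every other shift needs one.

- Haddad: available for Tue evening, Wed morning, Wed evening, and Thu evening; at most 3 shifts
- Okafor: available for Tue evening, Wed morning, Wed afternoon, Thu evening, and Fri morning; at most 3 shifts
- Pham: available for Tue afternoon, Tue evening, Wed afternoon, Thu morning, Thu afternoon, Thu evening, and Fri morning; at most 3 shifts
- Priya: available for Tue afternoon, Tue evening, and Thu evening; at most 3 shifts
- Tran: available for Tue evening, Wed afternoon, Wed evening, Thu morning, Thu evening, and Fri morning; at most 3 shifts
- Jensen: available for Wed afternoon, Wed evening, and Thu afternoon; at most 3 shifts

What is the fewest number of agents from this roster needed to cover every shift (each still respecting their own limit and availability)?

5

13 slots to fill and no one can take more than 3, so at least ⌈13/3⌉ = 5 agents are needed.
Haddad, Okafor, Pham, Tran, and Jensen alone can cover everything: Tue afternoon→Pham, Tue evening→Haddad, Wed morning→Haddad+Okafor, Wed afternoon→Okafor, Wed evening→Haddad+Tran, Thu morning→Pham+Tran, Thu afternoon→Pham+Jensen, Thu evening→Tran, Fri morning→Okafor.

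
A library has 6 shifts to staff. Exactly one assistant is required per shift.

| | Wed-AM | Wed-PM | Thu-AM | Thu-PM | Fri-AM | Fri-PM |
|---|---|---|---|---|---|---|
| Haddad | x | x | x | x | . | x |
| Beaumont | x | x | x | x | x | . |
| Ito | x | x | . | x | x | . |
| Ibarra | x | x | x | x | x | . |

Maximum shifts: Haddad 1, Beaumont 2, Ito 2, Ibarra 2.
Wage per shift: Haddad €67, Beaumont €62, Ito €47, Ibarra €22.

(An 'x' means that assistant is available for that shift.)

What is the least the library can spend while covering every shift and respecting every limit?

Fri-PM can only be covered by Haddad, so that assignment is forced.
Picking the cheapest available assistant for each shift independently would cost €177, but that ignores the shift limits.
An optimal schedule: Wed-AM→Ito, Wed-PM→Ito, Thu-AM→Ibarra, Thu-PM→Beaumont, Fri-AM→Ibarra, Fri-PM→Haddad.
Total: 47 + 47 + 22 + 62 + 22 + 67 = €267.

€267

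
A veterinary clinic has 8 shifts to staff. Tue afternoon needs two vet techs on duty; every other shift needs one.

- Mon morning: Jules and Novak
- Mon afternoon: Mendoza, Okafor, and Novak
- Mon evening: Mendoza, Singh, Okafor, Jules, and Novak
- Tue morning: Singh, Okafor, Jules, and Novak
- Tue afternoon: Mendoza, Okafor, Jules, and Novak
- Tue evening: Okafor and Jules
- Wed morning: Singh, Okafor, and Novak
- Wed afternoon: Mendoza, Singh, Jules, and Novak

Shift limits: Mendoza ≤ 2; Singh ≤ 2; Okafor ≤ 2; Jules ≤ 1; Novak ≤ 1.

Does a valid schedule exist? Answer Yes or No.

Total capacity is 2+2+2+1+1 = 8 but 9 worker-slots are needed — infeasible.

No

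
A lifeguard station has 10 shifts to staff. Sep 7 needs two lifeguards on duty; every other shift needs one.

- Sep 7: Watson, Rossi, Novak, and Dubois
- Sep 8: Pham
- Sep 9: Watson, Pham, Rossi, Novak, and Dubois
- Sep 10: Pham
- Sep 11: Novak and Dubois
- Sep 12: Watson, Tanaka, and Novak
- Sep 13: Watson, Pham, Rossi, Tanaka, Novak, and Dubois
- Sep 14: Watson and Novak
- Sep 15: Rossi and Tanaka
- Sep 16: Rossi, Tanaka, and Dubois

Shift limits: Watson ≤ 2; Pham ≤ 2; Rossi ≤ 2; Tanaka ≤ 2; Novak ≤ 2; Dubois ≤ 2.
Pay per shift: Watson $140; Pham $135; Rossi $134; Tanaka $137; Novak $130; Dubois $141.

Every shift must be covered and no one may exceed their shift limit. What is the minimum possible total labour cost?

$1493

Sep 8 can only be covered by Pham, so that assignment is forced.
Sep 10 can only be covered by Pham, so that assignment is forced.
Picking the cheapest available lifeguard for each shift independently would cost $1452, but that ignores the shift limits.
An optimal schedule: Sep 7→Watson+Dubois, Sep 8→Pham, Sep 9→Watson, Sep 10→Pham, Sep 11→Novak, Sep 12→Tanaka, Sep 13→Tanaka, Sep 14→Novak, Sep 15→Rossi, Sep 16→Rossi.
Total: 140 + 141 + 135 + 140 + 135 + 130 + 137 + 137 + 130 + 134 + 134 = $1493.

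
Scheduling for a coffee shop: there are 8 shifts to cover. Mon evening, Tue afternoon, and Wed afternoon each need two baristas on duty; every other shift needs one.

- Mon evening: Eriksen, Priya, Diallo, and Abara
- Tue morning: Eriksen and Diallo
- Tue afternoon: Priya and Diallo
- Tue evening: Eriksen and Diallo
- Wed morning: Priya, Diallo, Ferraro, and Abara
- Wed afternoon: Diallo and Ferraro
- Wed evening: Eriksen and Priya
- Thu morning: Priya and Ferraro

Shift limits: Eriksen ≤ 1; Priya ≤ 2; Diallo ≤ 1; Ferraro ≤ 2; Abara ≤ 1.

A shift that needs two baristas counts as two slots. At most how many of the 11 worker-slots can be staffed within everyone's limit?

Total capacity across all baristas is 1+2+1+2+1 = 7, and 11 slots are needed, so at most 7 can be filled.
An assignment achieving 7: Mon evening→Abara, Tue morning→Eriksen, Tue afternoon→Priya+Diallo, Wed afternoon→Ferraro, Wed evening→Priya, Thu morning→Ferraro.
Loads: Eriksen 1/1, Priya 2/2, Diallo 1/1, Ferraro 2/2, Abara 1/1.

7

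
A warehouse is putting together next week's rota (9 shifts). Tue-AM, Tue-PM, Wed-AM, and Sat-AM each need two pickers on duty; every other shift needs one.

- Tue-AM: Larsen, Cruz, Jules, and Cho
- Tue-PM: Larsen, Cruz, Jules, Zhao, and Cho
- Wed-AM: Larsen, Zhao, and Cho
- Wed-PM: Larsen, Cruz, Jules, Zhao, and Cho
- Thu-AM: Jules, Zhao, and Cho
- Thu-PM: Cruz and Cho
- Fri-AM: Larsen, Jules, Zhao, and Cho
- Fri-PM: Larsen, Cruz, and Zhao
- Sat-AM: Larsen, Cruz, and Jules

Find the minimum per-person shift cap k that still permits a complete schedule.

3

With 5 pickers and 13 worker-slots to fill, someone must work at least ⌈13/5⌉ = 3 shifts, so k ≥ 3.
k = 3 works: Tue-AM→Jules+Cho, Tue-PM→Zhao+Cho, Wed-AM→Larsen+Zhao, Wed-PM→Cruz, Thu-AM→Jules, Thu-PM→Cruz, Fri-AM→Jules, Fri-PM→Larsen, Sat-AM→Larsen+Cruz.
Loads: Larsen 3, Cruz 3, Jules 3, Zhao 2, Cho 2 — all ≤ 3.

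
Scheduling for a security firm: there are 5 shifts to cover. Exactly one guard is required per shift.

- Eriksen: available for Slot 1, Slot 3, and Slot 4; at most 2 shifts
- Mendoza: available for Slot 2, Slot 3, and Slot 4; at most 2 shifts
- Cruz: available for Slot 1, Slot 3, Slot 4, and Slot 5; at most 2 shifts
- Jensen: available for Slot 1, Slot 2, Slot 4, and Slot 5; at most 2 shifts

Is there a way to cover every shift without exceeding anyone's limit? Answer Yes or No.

One valid schedule: Slot 1→Eriksen, Slot 2→Mendoza, Slot 3→Eriksen, Slot 4→Mendoza, Slot 5→Cruz.
Loads: Eriksen 2/2, Mendoza 2/2, Cruz 1/2, Jensen 0/2 — all within limits.

Yes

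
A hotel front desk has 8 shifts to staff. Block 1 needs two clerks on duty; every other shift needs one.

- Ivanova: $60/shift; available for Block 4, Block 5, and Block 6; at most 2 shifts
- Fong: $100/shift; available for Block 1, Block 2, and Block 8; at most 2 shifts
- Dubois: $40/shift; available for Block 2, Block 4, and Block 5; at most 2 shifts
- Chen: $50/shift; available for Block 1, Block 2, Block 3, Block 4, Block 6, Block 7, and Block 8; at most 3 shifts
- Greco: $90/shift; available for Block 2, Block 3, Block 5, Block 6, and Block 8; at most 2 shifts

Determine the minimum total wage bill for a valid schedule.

Block 1 can only be covered by Fong and Chen, so that assignment is forced.
Block 7 can only be covered by Chen, so that assignment is forced.
Picking the cheapest available clerk for each shift independently would cost $470, but that ignores the shift limits.
An optimal schedule: Block 1→Chen+Fong, Block 2→Dubois, Block 3→Chen, Block 4→Dubois, Block 5→Ivanova, Block 6→Ivanova, Block 7→Chen, Block 8→Greco.
Total: 50 + 100 + 40 + 50 + 40 + 60 + 60 + 50 + 90 = $540.

$540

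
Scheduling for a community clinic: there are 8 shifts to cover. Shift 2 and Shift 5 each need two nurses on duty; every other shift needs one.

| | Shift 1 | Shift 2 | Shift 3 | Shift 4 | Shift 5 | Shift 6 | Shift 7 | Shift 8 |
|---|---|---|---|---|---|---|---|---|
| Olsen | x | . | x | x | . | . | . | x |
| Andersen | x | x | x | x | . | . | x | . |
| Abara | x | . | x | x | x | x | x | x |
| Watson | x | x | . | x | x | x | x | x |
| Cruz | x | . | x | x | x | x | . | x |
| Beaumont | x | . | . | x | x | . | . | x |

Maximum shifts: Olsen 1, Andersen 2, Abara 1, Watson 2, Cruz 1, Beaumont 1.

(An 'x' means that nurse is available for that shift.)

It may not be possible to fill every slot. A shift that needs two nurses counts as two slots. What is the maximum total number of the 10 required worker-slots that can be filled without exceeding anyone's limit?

Total capacity across all nurses is 1+2+1+2+1+1 = 8, and 10 slots are needed, so at most 8 can be filled.
An assignment achieving 8: Shift 2→Andersen+Watson, Shift 3→Olsen, Shift 5→Watson+Cruz, Shift 6→Abara, Shift 7→Andersen, Shift 8→Beaumont.
Loads: Olsen 1/1, Andersen 2/2, Abara 1/1, Watson 2/2, Cruz 1/1, Beaumont 1/1.

8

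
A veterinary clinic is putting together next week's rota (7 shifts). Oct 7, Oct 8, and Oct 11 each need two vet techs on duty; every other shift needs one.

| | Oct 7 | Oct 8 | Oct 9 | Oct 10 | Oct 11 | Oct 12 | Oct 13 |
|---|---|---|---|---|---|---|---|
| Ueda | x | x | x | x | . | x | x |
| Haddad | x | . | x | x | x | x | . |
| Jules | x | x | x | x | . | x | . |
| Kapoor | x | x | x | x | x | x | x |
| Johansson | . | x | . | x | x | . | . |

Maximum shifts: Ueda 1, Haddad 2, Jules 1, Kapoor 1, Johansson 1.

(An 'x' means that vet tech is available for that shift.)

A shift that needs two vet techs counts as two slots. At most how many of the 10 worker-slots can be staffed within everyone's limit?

Total capacity across all vet techs is 1+2+1+1+1 = 6, and 10 slots are needed, so at most 6 can be filled.
An assignment achieving 6: Oct 7→Haddad+Jules, Oct 8→Johansson, Oct 11→Haddad+Kapoor, Oct 13→Ueda.
Loads: Ueda 1/1, Haddad 2/2, Jules 1/1, Kapoor 1/1, Johansson 1/1.

6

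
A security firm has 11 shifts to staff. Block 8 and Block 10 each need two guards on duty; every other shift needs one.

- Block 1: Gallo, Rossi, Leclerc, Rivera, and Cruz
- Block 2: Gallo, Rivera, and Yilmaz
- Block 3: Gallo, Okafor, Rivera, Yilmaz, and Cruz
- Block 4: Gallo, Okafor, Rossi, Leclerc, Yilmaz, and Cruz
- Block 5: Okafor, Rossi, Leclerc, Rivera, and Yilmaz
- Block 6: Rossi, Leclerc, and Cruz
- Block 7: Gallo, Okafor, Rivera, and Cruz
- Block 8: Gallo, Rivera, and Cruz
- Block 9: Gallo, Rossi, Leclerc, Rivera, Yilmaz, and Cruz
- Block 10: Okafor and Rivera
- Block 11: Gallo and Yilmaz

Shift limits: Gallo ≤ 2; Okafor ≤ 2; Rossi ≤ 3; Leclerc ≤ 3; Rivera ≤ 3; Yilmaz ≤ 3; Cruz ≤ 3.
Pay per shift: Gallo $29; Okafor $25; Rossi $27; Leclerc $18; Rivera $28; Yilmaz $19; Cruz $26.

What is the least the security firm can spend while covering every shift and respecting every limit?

Block 10 can only be covered by Okafor and Rivera, so that assignment is forced.
Picking the cheapest available guard for each shift independently would cost $279, but that ignores the shift limits.
An optimal schedule: Block 1→Leclerc, Block 2→Yilmaz, Block 3→Yilmaz, Block 4→Cruz, Block 5→Leclerc, Block 6→Leclerc, Block 7→Okafor, Block 8→Cruz+Rivera, Block 9→Cruz, Block 10→Okafor+Rivera, Block 11→Yilmaz.
Total: 18 + 19 + 19 + 26 + 18 + 18 + 25 + 26 + 28 + 26 + 25 + 28 + 19 = $295.

$295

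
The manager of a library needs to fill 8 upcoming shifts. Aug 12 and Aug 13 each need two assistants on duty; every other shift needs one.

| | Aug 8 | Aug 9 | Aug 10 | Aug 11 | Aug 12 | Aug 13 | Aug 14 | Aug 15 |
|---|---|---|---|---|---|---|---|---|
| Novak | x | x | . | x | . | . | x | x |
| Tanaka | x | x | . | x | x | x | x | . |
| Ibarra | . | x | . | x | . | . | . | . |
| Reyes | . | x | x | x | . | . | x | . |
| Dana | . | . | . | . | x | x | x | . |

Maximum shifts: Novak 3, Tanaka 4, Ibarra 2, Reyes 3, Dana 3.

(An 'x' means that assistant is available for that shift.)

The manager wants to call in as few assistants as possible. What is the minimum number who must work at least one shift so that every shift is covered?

4

10 slots to fill and no one can take more than 4, so at least ⌈10/4⌉ = 3 assistants are needed.
Shifts {Aug 10, Aug 12, Aug 15} need 4 slots, but among the assistants available for them (Novak, Tanaka, Reyes, and Dana) any 3 together supply at most 3. So 3 assistants are not enough.
Novak, Tanaka, Reyes, and Dana alone can cover everything: Aug 8→Novak, Aug 9→Novak, Aug 10→Reyes, Aug 11→Tanaka, Aug 12→Tanaka+Dana, Aug 13→Tanaka+Dana, Aug 14→Tanaka, Aug 15→Novak.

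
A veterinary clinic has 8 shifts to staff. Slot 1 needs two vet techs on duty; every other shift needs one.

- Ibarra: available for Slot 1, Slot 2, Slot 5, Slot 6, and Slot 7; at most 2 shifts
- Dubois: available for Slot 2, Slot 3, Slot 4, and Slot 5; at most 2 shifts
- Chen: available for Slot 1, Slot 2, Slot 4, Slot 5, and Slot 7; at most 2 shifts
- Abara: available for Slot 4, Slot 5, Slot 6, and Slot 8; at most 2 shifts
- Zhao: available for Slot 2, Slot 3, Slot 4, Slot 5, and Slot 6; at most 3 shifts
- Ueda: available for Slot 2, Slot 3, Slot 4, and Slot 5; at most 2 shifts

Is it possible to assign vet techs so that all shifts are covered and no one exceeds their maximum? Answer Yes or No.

Yes

Slot 1 can only be covered by Ibarra and Chen, so that assignment is forced.
Slot 8 can only be covered by Abara, so that assignment is forced.
One valid schedule: Slot 1→Ibarra+Chen, Slot 2→Dubois, Slot 3→Dubois, Slot 4→Chen, Slot 5→Zhao, Slot 6→Abara, Slot 7→Ibarra, Slot 8→Abara.
Loads: Ibarra 2/2, Dubois 2/2, Chen 2/2, Abara 2/2, Zhao 1/3, Ueda 0/2 — all within limits.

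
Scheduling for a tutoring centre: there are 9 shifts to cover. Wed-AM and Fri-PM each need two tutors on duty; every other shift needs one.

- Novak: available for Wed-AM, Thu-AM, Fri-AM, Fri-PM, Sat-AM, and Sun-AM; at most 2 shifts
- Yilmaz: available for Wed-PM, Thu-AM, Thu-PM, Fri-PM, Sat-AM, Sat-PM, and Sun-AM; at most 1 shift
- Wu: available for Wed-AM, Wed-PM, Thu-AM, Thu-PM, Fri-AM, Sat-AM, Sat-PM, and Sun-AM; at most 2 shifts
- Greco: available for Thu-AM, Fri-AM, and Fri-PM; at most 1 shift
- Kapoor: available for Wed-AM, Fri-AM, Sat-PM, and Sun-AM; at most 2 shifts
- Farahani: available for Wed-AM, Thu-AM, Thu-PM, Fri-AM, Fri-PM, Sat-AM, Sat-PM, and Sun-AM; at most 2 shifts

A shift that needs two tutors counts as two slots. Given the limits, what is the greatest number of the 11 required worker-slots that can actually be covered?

10

Total capacity across all tutors is 2+1+2+1+2+2 = 10, and 11 slots are needed, so at most 10 can be filled.
An assignment achieving 10: Wed-AM→Novak+Wu, Wed-PM→Yilmaz, Thu-AM→Farahani, Thu-PM→Wu, Fri-AM→Kapoor, Fri-PM→Novak+Greco, Sat-AM→Farahani, Sat-PM→Kapoor.
Loads: Novak 2/2, Yilmaz 1/1, Wu 2/2, Greco 1/1, Kapoor 2/2, Farahani 2/2.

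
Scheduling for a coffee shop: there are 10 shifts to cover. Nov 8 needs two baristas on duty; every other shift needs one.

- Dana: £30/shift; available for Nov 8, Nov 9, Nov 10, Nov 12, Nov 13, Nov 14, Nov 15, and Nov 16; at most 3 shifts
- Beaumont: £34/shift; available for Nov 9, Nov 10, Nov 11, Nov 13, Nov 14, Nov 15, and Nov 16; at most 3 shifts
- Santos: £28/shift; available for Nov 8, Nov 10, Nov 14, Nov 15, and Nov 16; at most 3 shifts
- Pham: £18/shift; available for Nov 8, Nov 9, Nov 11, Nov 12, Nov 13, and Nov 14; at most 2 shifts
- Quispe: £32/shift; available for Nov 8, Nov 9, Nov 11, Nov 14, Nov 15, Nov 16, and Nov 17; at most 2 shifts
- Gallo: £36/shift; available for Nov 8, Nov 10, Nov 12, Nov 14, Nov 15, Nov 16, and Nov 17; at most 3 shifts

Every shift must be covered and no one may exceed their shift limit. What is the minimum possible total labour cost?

£308

Picking the cheapest available barista for each shift independently would cost £252, but that ignores the shift limits.
An optimal schedule: Nov 8→Dana+Quispe, Nov 9→Dana, Nov 10→Santos, Nov 11→Pham, Nov 12→Pham, Nov 13→Dana, Nov 14→Beaumont, Nov 15→Santos, Nov 16→Santos, Nov 17→Quispe.
Total: 30 + 32 + 30 + 28 + 18 + 18 + 30 + 34 + 28 + 28 + 32 = £308.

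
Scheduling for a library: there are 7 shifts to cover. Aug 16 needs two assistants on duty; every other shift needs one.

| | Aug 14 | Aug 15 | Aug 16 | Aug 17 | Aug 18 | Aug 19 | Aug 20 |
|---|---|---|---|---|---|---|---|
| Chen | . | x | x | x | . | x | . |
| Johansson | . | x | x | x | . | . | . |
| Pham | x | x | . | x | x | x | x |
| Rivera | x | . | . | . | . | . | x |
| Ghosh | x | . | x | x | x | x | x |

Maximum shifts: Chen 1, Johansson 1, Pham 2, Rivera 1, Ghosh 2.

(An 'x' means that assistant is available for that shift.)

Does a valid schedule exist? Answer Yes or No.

Total capacity is 1+1+2+1+2 = 7 but 8 worker-slots are needed — infeasible.

No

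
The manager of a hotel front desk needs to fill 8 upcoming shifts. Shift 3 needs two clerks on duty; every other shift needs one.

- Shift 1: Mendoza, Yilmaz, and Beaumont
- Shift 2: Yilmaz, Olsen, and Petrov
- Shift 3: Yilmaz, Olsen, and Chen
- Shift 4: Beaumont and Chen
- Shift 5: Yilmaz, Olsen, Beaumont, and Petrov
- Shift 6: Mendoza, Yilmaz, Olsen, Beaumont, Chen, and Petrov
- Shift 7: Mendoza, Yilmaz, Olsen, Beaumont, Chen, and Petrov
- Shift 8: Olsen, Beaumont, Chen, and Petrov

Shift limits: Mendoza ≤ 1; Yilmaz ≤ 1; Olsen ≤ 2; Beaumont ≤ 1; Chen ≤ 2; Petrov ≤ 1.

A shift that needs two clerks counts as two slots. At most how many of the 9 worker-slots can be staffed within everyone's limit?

8

Total capacity across all clerks is 1+1+2+1+2+1 = 8, and 9 slots are needed, so at most 8 can be filled.
An assignment achieving 8: Shift 1→Mendoza, Shift 2→Yilmaz, Shift 3→Olsen+Chen, Shift 4→Beaumont, Shift 5→Olsen, Shift 6→Petrov, Shift 8→Chen.
Loads: Mendoza 1/1, Yilmaz 1/1, Olsen 2/2, Beaumont 1/1, Chen 2/2, Petrov 1/1.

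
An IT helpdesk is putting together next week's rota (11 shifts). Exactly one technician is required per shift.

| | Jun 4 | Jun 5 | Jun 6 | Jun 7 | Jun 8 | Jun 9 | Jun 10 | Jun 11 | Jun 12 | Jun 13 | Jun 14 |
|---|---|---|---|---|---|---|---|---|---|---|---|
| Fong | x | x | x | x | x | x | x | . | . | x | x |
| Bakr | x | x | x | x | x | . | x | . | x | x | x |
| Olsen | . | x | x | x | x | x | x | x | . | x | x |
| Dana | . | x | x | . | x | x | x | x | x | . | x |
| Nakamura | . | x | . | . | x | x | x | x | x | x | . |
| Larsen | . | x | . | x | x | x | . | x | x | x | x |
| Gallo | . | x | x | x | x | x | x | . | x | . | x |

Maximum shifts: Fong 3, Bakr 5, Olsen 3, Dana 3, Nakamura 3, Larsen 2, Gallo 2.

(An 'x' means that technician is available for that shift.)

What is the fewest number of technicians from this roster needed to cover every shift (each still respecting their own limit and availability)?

11 slots to fill and no one can take more than 5, so at least ⌈11/5⌉ = 3 technicians are needed.
Fong, Bakr, and Olsen alone can cover everything: Jun 4→Fong, Jun 5→Fong, Jun 6→Bakr, Jun 7→Bakr, Jun 8→Bakr, Jun 9→Fong, Jun 10→Bakr, Jun 11→Olsen, Jun 12→Bakr, Jun 13→Olsen, Jun 14→Olsen.

3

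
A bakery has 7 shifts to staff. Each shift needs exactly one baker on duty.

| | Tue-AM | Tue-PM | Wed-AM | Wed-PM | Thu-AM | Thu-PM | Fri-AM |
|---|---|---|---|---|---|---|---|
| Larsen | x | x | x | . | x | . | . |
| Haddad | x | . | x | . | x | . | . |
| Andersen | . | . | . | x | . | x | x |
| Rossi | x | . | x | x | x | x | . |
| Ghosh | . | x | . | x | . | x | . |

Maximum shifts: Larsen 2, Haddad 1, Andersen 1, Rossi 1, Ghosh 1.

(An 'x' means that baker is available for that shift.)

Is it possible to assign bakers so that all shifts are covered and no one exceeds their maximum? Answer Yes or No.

No

Total capacity is 2+1+1+1+1 = 6 but 7 worker-slots are needed — infeasible.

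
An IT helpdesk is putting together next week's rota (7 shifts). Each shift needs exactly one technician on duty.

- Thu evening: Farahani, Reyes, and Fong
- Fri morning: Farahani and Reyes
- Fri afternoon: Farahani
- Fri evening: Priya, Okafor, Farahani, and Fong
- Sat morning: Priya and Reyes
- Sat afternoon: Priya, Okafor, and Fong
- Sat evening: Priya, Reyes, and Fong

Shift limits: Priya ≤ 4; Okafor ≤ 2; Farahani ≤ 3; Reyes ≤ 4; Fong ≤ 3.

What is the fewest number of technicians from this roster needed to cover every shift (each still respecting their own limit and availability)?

7 slots to fill and no one can take more than 4, so at least ⌈7/4⌉ = 2 technicians are needed.
Priya and Farahani alone can cover everything: Thu evening→Farahani, Fri morning→Farahani, Fri afternoon→Farahani, Fri evening→Priya, Sat morning→Priya, Sat afternoon→Priya, Sat evening→Priya.

2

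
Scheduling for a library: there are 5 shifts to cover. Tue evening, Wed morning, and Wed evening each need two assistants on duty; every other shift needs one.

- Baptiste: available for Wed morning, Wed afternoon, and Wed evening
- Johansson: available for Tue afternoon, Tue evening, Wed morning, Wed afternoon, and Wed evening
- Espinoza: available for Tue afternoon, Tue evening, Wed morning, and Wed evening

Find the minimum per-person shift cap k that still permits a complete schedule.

With 3 assistants and 8 worker-slots to fill, someone must work at least ⌈8/3⌉ = 3 shifts, so k ≥ 3.
k = 3 works: Tue afternoon→Johansson, Tue evening→Johansson+Espinoza, Wed morning→Baptiste+Johansson, Wed afternoon→Baptiste, Wed evening→Baptiste+Espinoza.
Loads: Baptiste 3, Johansson 3, Espinoza 2 — all ≤ 3.

3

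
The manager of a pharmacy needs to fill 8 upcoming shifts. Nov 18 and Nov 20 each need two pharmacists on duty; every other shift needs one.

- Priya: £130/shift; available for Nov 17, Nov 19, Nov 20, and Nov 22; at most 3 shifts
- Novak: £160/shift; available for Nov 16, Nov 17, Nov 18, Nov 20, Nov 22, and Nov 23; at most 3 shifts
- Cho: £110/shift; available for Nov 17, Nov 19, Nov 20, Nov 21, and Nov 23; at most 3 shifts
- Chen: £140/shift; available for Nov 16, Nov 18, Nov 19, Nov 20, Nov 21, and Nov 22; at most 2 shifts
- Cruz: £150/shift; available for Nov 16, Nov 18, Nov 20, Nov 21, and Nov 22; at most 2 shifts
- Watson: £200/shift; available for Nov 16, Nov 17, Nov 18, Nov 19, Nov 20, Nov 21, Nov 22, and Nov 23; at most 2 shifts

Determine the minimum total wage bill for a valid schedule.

£1300

Picking the cheapest available pharmacist for each shift independently would cost £1240, but that ignores the shift limits.
An optimal schedule: Nov 16→Chen, Nov 17→Cho, Nov 18→Chen+Cruz, Nov 19→Priya, Nov 20→Priya+Cruz, Nov 21→Cho, Nov 22→Priya, Nov 23→Cho.
Total: 140 + 110 + 140 + 150 + 130 + 130 + 150 + 110 + 130 + 110 = £1300.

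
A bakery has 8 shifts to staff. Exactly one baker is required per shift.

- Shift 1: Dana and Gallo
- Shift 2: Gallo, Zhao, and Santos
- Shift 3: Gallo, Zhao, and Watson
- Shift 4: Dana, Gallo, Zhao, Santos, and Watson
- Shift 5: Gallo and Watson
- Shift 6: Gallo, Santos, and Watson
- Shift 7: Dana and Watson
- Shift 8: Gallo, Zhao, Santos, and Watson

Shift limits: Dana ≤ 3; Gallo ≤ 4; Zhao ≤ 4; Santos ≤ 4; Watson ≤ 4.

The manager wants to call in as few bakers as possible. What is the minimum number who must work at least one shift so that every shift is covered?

8 slots to fill and no one can take more than 4, so at least ⌈8/4⌉ = 2 bakers are needed.
Gallo and Watson alone can cover everything: Shift 1→Gallo, Shift 2→Gallo, Shift 3→Gallo, Shift 4→Gallo, Shift 5→Watson, Shift 6→Watson, Shift 7→Watson, Shift 8→Watson.

2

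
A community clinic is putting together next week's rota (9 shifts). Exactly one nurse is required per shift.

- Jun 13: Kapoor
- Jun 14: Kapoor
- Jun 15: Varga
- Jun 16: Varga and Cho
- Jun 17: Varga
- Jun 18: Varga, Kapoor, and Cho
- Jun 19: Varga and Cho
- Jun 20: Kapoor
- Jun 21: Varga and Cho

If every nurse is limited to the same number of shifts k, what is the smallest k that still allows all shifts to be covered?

3

With 3 nurses and 9 worker-slots to fill, someone must work at least ⌈9/3⌉ = 3 shifts, so k ≥ 3.
k = 3 works: Jun 13→Kapoor, Jun 14→Kapoor, Jun 15→Varga, Jun 16→Varga, Jun 17→Varga, Jun 18→Cho, Jun 19→Cho, Jun 20→Kapoor, Jun 21→Cho.
Loads: Varga 3, Kapoor 3, Cho 3 — all ≤ 3.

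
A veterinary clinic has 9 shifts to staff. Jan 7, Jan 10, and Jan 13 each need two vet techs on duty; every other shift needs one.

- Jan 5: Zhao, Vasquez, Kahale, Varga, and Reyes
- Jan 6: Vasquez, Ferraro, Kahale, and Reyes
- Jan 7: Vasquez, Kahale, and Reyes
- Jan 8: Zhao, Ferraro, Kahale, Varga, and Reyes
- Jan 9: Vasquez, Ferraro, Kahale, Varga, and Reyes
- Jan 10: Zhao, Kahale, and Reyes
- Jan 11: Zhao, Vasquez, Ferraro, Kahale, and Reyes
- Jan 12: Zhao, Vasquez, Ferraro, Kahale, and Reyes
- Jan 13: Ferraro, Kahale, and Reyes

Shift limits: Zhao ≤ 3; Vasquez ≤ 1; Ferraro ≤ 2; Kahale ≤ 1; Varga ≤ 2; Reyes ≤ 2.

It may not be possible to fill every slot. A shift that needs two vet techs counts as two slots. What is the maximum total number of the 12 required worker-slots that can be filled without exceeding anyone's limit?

11

Total capacity across all vet techs is 3+1+2+1+2+2 = 11, and 12 slots are needed, so at most 11 can be filled.
An assignment achieving 11: Jan 5→Zhao, Jan 6→Ferraro, Jan 7→Vasquez+Kahale, Jan 8→Varga, Jan 9→Varga, Jan 10→Zhao+Reyes, Jan 11→Zhao, Jan 13→Ferraro+Reyes.
Loads: Zhao 3/3, Vasquez 1/1, Ferraro 2/2, Kahale 1/1, Varga 2/2, Reyes 2/2.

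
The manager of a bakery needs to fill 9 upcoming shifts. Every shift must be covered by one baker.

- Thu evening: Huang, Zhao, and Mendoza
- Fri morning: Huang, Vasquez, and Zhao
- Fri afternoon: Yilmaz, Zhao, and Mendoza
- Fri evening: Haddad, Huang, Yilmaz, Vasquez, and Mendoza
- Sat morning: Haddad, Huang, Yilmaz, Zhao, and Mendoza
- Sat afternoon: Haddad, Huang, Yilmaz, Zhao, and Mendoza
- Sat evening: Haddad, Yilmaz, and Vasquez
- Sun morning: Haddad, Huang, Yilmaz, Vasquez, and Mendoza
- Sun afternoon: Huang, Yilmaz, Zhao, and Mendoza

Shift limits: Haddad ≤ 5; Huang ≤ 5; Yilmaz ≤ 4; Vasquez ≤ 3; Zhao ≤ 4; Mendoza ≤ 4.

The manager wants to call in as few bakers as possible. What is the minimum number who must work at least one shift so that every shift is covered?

2

9 slots to fill and no one can take more than 5, so at least ⌈9/5⌉ = 2 bakers are needed.
Haddad and Zhao alone can cover everything: Thu evening→Zhao, Fri morning→Zhao, Fri afternoon→Zhao, Fri evening→Haddad, Sat morning→Haddad, Sat afternoon→Haddad, Sat evening→Haddad, Sun morning→Haddad, Sun afternoon→Zhao.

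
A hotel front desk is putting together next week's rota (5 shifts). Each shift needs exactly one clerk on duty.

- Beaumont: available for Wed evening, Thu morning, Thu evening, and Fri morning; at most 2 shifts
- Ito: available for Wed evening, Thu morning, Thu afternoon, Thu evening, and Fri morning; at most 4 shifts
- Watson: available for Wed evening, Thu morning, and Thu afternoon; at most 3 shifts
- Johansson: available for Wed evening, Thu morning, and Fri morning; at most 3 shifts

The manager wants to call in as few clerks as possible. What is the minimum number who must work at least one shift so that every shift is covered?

5 slots to fill and no one can take more than 4, so at least ⌈5/4⌉ = 2 clerks are needed.
Beaumont and Ito alone can cover everything: Wed evening→Beaumont, Thu morning→Beaumont, Thu afternoon→Ito, Thu evening→Ito, Fri morning→Ito.

2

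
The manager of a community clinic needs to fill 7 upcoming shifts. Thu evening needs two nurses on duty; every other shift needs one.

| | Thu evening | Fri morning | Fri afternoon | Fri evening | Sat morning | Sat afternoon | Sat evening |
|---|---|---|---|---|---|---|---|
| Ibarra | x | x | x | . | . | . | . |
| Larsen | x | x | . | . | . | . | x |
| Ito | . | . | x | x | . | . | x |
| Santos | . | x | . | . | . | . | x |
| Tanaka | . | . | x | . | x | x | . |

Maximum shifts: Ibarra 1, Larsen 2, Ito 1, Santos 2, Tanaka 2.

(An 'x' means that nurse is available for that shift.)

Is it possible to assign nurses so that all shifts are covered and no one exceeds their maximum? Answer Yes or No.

Total capacity is 8 and 8 slots are needed, so capacity alone doesn't rule it out.
Shifts {Thu evening, Fri afternoon, Fri evening, Sat morning, Sat afternoon} need 6 worker-slots in total, but the nurses available for any of those shifts (Ibarra, Larsen, Ito, and Tanaka) can supply at most 5 among them. So no valid schedule exists.

No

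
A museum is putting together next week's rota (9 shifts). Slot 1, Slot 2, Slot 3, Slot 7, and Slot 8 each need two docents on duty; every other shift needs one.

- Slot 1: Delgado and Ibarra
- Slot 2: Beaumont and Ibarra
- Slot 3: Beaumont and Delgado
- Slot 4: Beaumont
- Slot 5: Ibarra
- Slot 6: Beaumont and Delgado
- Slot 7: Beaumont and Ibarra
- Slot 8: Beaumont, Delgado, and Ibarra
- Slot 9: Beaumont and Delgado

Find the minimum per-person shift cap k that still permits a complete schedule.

With 3 docents and 14 worker-slots to fill, someone must work at least ⌈14/3⌉ = 5 shifts, so k ≥ 5.
k = 5 works: Slot 1→Delgado+Ibarra, Slot 2→Beaumont+Ibarra, Slot 3→Beaumont+Delgado, Slot 4→Beaumont, Slot 5→Ibarra, Slot 6→Beaumont, Slot 7→Beaumont+Ibarra, Slot 8→Delgado+Ibarra, Slot 9→Delgado.
Loads: Beaumont 5, Delgado 4, Ibarra 5 — all ≤ 5.

5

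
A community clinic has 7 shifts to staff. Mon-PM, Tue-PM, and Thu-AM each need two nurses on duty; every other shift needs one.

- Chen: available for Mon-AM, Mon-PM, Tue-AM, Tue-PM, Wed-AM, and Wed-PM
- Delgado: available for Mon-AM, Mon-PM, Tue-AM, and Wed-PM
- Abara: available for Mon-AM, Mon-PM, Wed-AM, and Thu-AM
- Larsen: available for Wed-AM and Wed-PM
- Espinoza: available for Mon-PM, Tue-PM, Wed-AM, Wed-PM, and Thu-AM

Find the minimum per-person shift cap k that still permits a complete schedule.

2

With 5 nurses and 10 worker-slots to fill, someone must work at least ⌈10/5⌉ = 2 shifts, so k ≥ 2.
k = 2 works: Mon-AM→Delgado, Mon-PM→Delgado+Abara, Tue-AM→Chen, Tue-PM→Chen+Espinoza, Wed-AM→Larsen, Wed-PM→Larsen, Thu-AM→Abara+Espinoza.
Loads: Chen 2, Delgado 2, Abara 2, Larsen 2, Espinoza 2 — all ≤ 2.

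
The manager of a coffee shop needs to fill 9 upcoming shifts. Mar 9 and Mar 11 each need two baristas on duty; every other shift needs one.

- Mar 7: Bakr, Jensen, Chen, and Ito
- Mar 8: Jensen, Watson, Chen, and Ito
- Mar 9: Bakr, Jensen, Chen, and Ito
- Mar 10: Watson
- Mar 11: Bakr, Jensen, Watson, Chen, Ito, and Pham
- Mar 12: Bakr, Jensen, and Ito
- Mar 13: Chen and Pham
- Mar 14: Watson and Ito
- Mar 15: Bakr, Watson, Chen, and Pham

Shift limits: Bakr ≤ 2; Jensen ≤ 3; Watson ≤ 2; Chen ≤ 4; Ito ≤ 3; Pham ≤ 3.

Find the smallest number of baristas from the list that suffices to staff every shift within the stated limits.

4

11 slots to fill and no one can take more than 4, so at least ⌈11/4⌉ = 3 baristas are needed.
Any 3 baristas together have capacity at most 4+3+3 = 10 < 11 slots, so 3 can never suffice.
Bakr, Jensen, Watson, and Chen alone can cover everything: Mar 7→Bakr, Mar 8→Jensen, Mar 9→Jensen+Chen, Mar 10→Watson, Mar 11→Jensen+Chen, Mar 12→Bakr, Mar 13→Chen, Mar 14→Watson, Mar 15→Chen.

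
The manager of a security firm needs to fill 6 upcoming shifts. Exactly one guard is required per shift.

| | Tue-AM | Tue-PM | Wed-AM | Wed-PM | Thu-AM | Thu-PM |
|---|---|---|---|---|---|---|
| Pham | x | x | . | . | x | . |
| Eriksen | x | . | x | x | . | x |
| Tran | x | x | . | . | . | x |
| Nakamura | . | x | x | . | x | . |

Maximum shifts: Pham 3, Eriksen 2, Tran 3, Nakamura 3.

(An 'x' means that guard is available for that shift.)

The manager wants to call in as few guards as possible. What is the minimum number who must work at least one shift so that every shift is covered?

6 slots to fill and no one can take more than 3, so at least ⌈6/3⌉ = 2 guards are needed.
No set of 2 guards can cover every shift (each such set leaves at least one shift with no one available or exceeds a cap).
Pham, Eriksen, and Tran alone can cover everything: Tue-AM→Pham, Tue-PM→Pham, Wed-AM→Eriksen, Wed-PM→Eriksen, Thu-AM→Pham, Thu-PM→Tran.

3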